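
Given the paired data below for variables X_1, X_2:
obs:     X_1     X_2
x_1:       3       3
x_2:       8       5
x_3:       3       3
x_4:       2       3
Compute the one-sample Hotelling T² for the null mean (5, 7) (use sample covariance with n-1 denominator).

Step 1 — sample mean vector:
  mean(X_1) = (3 + 8 + 3 + 2) / 4 = 16/4 = 4
  mean(X_2) = (3 + 5 + 3 + 3) / 4 = 14/4 = 3.5
  x̄ = (4, 3.5),  deviation x̄ - mu_0 = (4, 3.5) - (5, 7) = (-1, -3.5).

Step 2 — sample covariance matrix, S[i,j] = (1/(n-1)) · Σ_k (x_{k,i} - mean_i) · (x_{k,j} - mean_j), divisor n-1 = 3:
  S[X_1,X_1] = ((-1)·(-1) + (4)·(4) + (-1)·(-1) + (-2)·(-2)) / 3 = 22/3 = 7.3333
  S[X_1,X_2] = ((-1)·(-0.5) + (4)·(1.5) + (-1)·(-0.5) + (-2)·(-0.5)) / 3 = 8/3 = 2.6667
  S[X_2,X_2] = ((-0.5)·(-0.5) + (1.5)·(1.5) + (-0.5)·(-0.5) + (-0.5)·(-0.5)) / 3 = 3/3 = 1
  S = [[7.3333, 2.6667],
 [2.6667, 1]].

Step 3 — invert S. det(S) = 7.3333·1 - (2.6667)² = 0.2222.
  S^{-1} = (1/det) · [[d, -b], [-b, a]] = [[4.5, -12],
 [-12, 33]].

Step 4 — quadratic form (x̄ - mu_0)^T · S^{-1} · (x̄ - mu_0):
  S^{-1} · (x̄ - mu_0) = (37.5, -103.5),
  (x̄ - mu_0)^T · [...] = (-1)·(37.5) + (-3.5)·(-103.5) = 324.75.

Step 5 — scale by n: T² = 4 · 324.75 = 1299.

T² ≈ 1299


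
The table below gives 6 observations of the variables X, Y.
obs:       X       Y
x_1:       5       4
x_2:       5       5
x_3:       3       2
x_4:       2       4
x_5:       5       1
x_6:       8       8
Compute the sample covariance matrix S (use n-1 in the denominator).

Step 1 — column means:
  mean(X) = (5 + 5 + 3 + 2 + 5 + 8) / 6 = 28/6 = 4.6667
  mean(Y) = (4 + 5 + 2 + 4 + 1 + 8) / 6 = 24/6 = 4

Step 2 — sample covariance S[i,j] = (1/(n-1)) · Σ_k (x_{k,i} - mean_i) · (x_{k,j} - mean_j), with n-1 = 5.
  S[X,X] = ((0.3333)·(0.3333) + (0.3333)·(0.3333) + (-1.6667)·(-1.6667) + (-2.6667)·(-2.6667) + (0.3333)·(0.3333) + (3.3333)·(3.3333)) / 5 = 21.3333/5 = 4.2667
  S[X,Y] = ((0.3333)·(0) + (0.3333)·(1) + (-1.6667)·(-2) + (-2.6667)·(0) + (0.3333)·(-3) + (3.3333)·(4)) / 5 = 16/5 = 3.2
  S[Y,Y] = ((0)·(0) + (1)·(1) + (-2)·(-2) + (0)·(0) + (-3)·(-3) + (4)·(4)) / 5 = 30/5 = 6

S is symmetric (S[j,i] = S[i,j]). Assembling:

S = [[4.2667, 3.2],
 [3.2, 6]]


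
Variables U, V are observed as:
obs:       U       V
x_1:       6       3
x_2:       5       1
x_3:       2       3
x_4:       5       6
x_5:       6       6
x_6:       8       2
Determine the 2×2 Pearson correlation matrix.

Step 1 — column means:
  mean(U) = (6 + 5 + 2 + 5 + 6 + 8) / 6 = 32/6 = 5.3333
  mean(V) = (3 + 1 + 3 + 6 + 6 + 2) / 6 = 21/6 = 3.5

Step 2 — sample variances and covariances s[i,j] = (1/(n-1)) · Σ_k (x_{k,i} - mean_i) · (x_{k,j} - mean_j), with n-1 = 5:
  s[U,U] = ((0.6667)·(0.6667) + (-0.3333)·(-0.3333) + (-3.3333)·(-3.3333) + (-0.3333)·(-0.3333) + (0.6667)·(0.6667) + (2.6667)·(2.6667)) / 5 = 19.3333/5 = 3.8667
  s[U,V] = ((0.6667)·(-0.5) + (-0.3333)·(-2.5) + (-3.3333)·(-0.5) + (-0.3333)·(2.5) + (0.6667)·(2.5) + (2.6667)·(-1.5)) / 5 = -1/5 = -0.2
  s[V,V] = ((-0.5)·(-0.5) + (-2.5)·(-2.5) + (-0.5)·(-0.5) + (2.5)·(2.5) + (2.5)·(2.5) + (-1.5)·(-1.5)) / 5 = 21.5/5 = 4.3
  Sample standard deviations s_i = √(s[i,i]):
  s(U) = √(3.8667) = 1.9664
  s(V) = √(4.3) = 2.0736

Step 3 — r_{ij} = s_{ij} / (s_i · s_j):
  r[U,U] = 1 (diagonal).
  r[U,V] = -0.2 / (1.9664 · 2.0736) = -0.2 / 4.0776 = -0.049
  r[V,V] = 1 (diagonal).

R is symmetric with unit diagonal. Assembling:

R = [[1, -0.049],
 [-0.049, 1]]


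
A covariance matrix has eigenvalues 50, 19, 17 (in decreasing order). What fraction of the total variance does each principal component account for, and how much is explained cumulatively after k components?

Step 1 — total variance = trace(Sigma) = Σ λ_i = 50 + 19 + 17 = 86.

Step 2 — fraction explained by component i = λ_i / Σ λ:
  PC1: 50/86 = 0.5814
  PC2: 19/86 = 0.2209
  PC3: 17/86 = 0.1977

Step 3 — cumulative fraction after k components = (λ_1 + ... + λ_k) / Σ λ:
  k = 1: 50/86 = 0.5814
  k = 2: (50 + 19)/86 = 69/86 = 0.8023
  k = 3: (50 + 19 + 17)/86 = 86/86 = 1

Summary (fraction, with percent):

explained: PC1 0.5814 (58.14%), PC2 0.2209 (22.09%), PC3 0.1977 (19.77%);  cumulative: 0.5814, 0.8023, 1


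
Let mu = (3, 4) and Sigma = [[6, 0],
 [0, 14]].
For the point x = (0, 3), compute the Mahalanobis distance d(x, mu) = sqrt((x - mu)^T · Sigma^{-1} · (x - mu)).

Step 1 — centre the observation: (x - mu) = (-3, -1).

Step 2 — invert Sigma. det(Sigma) = 6·14 - (0)² = 84.
  Sigma^{-1} = (1/det) · [[d, -b], [-b, a]] = [[0.1667, 0],
 [0, 0.0714]].

Step 3 — form the quadratic (x - mu)^T · Sigma^{-1} · (x - mu):
  Sigma^{-1} · (x - mu) = (-0.5, -0.0714).
  (x - mu)^T · [Sigma^{-1} · (x - mu)] = (-3)·(-0.5) + (-1)·(-0.0714) = 1.5714.

Step 4 — take square root: d = √(1.5714) ≈ 1.2536.

d(x, mu) = √(1.5714) ≈ 1.2536


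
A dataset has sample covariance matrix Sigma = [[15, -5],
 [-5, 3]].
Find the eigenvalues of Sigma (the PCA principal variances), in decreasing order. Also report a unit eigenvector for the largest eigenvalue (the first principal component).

Step 1 — characteristic polynomial of 2×2 Sigma:
  det(Sigma - λI) = λ² - trace · λ + det = 0.
  trace = 15 + 3 = 18, det = 15·3 - (-5)² = 20.
Step 2 — discriminant:
  Δ = trace² - 4·det = 324 - 80 = 244.
Step 3 — eigenvalues:
  λ = (trace ± √Δ)/2 = (18 ± 15.6205)/2,
  λ_1 = 16.8102,  λ_2 = 1.1898.

Step 4 — unit eigenvector for λ_1: solve (Sigma - λ_1 I)v = 0. First row:
  (15 - 16.8102)·v_x + (-5)·v_y = 0, i.e. (-1.8102)·v_x + (-5)·v_y = 0,
  so v ∝ (b, λ_1 - a) = (-5, 1.8102); multiply by -1 so the first entry is positive: u = (5, -1.8102).
  ||u|| = √((5)² + (-1.8102)²) = √(28.277) ≈ 5.3176,
  v_1 = u/||u|| ≈ (0.9403, -0.3404) (||v_1|| = 1).

λ_1 = 16.8102,  λ_2 = 1.1898;  v_1 ≈ (0.9403, -0.3404)


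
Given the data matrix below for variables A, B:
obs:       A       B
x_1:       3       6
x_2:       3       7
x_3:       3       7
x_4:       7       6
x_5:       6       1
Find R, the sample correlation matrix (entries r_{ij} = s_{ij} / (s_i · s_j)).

Step 1 — column means:
  mean(A) = (3 + 3 + 3 + 7 + 6) / 5 = 22/5 = 4.4
  mean(B) = (6 + 7 + 7 + 6 + 1) / 5 = 27/5 = 5.4

Step 2 — sample variances and covariances s[i,j] = (1/(n-1)) · Σ_k (x_{k,i} - mean_i) · (x_{k,j} - mean_j), with n-1 = 4:
  s[A,A] = ((-1.4)·(-1.4) + (-1.4)·(-1.4) + (-1.4)·(-1.4) + (2.6)·(2.6) + (1.6)·(1.6)) / 4 = 15.2/4 = 3.8
  s[A,B] = ((-1.4)·(0.6) + (-1.4)·(1.6) + (-1.4)·(1.6) + (2.6)·(0.6) + (1.6)·(-4.4)) / 4 = -10.8/4 = -2.7
  s[B,B] = ((0.6)·(0.6) + (1.6)·(1.6) + (1.6)·(1.6) + (0.6)·(0.6) + (-4.4)·(-4.4)) / 4 = 25.2/4 = 6.3
  Sample standard deviations s_i = √(s[i,i]):
  s(A) = √(3.8) = 1.9494
  s(B) = √(6.3) = 2.51

Step 3 — r_{ij} = s_{ij} / (s_i · s_j):
  r[A,A] = 1 (diagonal).
  r[A,B] = -2.7 / (1.9494 · 2.51) = -2.7 / 4.8929 = -0.5518
  r[B,B] = 1 (diagonal).

R is symmetric with unit diagonal. Assembling:

R = [[1, -0.5518],
 [-0.5518, 1]]


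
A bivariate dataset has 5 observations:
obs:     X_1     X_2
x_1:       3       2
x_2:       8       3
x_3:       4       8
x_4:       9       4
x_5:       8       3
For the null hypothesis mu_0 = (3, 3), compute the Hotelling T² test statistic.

Step 1 — sample mean vector:
  mean(X_1) = (3 + 8 + 4 + 9 + 8) / 5 = 32/5 = 6.4
  mean(X_2) = (2 + 3 + 8 + 4 + 3) / 5 = 20/5 = 4
  x̄ = (6.4, 4),  deviation x̄ - mu_0 = (6.4, 4) - (3, 3) = (3.4, 1).

Step 2 — sample covariance matrix, S[i,j] = (1/(n-1)) · Σ_k (x_{k,i} - mean_i) · (x_{k,j} - mean_j), divisor n-1 = 4:
  S[X_1,X_1] = ((-3.4)·(-3.4) + (1.6)·(1.6) + (-2.4)·(-2.4) + (2.6)·(2.6) + (1.6)·(1.6)) / 4 = 29.2/4 = 7.3
  S[X_1,X_2] = ((-3.4)·(-2) + (1.6)·(-1) + (-2.4)·(4) + (2.6)·(0) + (1.6)·(-1)) / 4 = -6/4 = -1.5
  S[X_2,X_2] = ((-2)·(-2) + (-1)·(-1) + (4)·(4) + (0)·(0) + (-1)·(-1)) / 4 = 22/4 = 5.5
  S = [[7.3, -1.5],
 [-1.5, 5.5]].

Step 3 — invert S. det(S) = 7.3·5.5 - (-1.5)² = 37.9.
  S^{-1} = (1/det) · [[d, -b], [-b, a]] = [[0.1451, 0.0396],
 [0.0396, 0.1926]].

Step 4 — quadratic form (x̄ - mu_0)^T · S^{-1} · (x̄ - mu_0):
  S^{-1} · (x̄ - mu_0) = (0.533, 0.3272),
  (x̄ - mu_0)^T · [...] = (3.4)·(0.533) + (1)·(0.3272) = 2.1393.

Step 5 — scale by n: T² = 5 · 2.1393 = 10.6966.

T² ≈ 10.6966


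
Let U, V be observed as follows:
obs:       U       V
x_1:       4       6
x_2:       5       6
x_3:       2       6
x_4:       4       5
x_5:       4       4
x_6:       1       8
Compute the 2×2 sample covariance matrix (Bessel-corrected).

Step 1 — column means:
  mean(U) = (4 + 5 + 2 + 4 + 4 + 1) / 6 = 20/6 = 3.3333
  mean(V) = (6 + 6 + 6 + 5 + 4 + 8) / 6 = 35/6 = 5.8333

Step 2 — sample covariance S[i,j] = (1/(n-1)) · Σ_k (x_{k,i} - mean_i) · (x_{k,j} - mean_j), with n-1 = 5.
  S[U,U] = ((0.6667)·(0.6667) + (1.6667)·(1.6667) + (-1.3333)·(-1.3333) + (0.6667)·(0.6667) + (0.6667)·(0.6667) + (-2.3333)·(-2.3333)) / 5 = 11.3333/5 = 2.2667
  S[U,V] = ((0.6667)·(0.1667) + (1.6667)·(0.1667) + (-1.3333)·(0.1667) + (0.6667)·(-0.8333) + (0.6667)·(-1.8333) + (-2.3333)·(2.1667)) / 5 = -6.6667/5 = -1.3333
  S[V,V] = ((0.1667)·(0.1667) + (0.1667)·(0.1667) + (0.1667)·(0.1667) + (-0.8333)·(-0.8333) + (-1.8333)·(-1.8333) + (2.1667)·(2.1667)) / 5 = 8.8333/5 = 1.7667

S is symmetric (S[j,i] = S[i,j]). Assembling:

S = [[2.2667, -1.3333],
 [-1.3333, 1.7667]]


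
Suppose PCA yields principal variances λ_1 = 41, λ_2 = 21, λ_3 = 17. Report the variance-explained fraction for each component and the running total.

Step 1 — total variance = trace(Sigma) = Σ λ_i = 41 + 21 + 17 = 79.

Step 2 — fraction explained by component i = λ_i / Σ λ:
  PC1: 41/79 = 0.519
  PC2: 21/79 = 0.2658
  PC3: 17/79 = 0.2152

Step 3 — cumulative fraction after k components = (λ_1 + ... + λ_k) / Σ λ:
  k = 1: 41/79 = 0.519
  k = 2: (41 + 21)/79 = 62/79 = 0.7848
  k = 3: (41 + 21 + 17)/79 = 79/79 = 1

Summary (fraction, with percent):

explained: PC1 0.519 (51.9%), PC2 0.2658 (26.58%), PC3 0.2152 (21.52%);  cumulative: 0.519, 0.7848, 1


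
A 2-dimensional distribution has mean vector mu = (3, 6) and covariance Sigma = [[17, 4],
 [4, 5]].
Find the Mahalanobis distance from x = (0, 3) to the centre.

Step 1 — centre the observation: (x - mu) = (-3, -3).

Step 2 — invert Sigma. det(Sigma) = 17·5 - (4)² = 69.
  Sigma^{-1} = (1/det) · [[d, -b], [-b, a]] = [[0.0725, -0.058],
 [-0.058, 0.2464]].

Step 3 — form the quadratic (x - mu)^T · Sigma^{-1} · (x - mu):
  Sigma^{-1} · (x - mu) = (-0.0435, -0.5652).
  (x - mu)^T · [Sigma^{-1} · (x - mu)] = (-3)·(-0.0435) + (-3)·(-0.5652) = 1.8261.

Step 4 — take square root: d = √(1.8261) ≈ 1.3513.

d(x, mu) = √(1.8261) ≈ 1.3513


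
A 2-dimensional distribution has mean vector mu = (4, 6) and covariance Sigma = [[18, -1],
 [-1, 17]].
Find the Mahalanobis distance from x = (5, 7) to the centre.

Step 1 — centre the observation: (x - mu) = (1, 1).

Step 2 — invert Sigma. det(Sigma) = 18·17 - (-1)² = 305.
  Sigma^{-1} = (1/det) · [[d, -b], [-b, a]] = [[0.0557, 0.0033],
 [0.0033, 0.059]].

Step 3 — form the quadratic (x - mu)^T · Sigma^{-1} · (x - mu):
  Sigma^{-1} · (x - mu) = (0.059, 0.0623).
  (x - mu)^T · [Sigma^{-1} · (x - mu)] = (1)·(0.059) + (1)·(0.0623) = 0.1213.

Step 4 — take square root: d = √(0.1213) ≈ 0.3483.

d(x, mu) = √(0.1213) ≈ 0.3483


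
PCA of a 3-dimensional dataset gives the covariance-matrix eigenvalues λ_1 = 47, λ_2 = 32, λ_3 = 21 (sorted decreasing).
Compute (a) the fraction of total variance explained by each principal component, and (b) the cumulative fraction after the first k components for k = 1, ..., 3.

Step 1 — total variance = trace(Sigma) = Σ λ_i = 47 + 32 + 21 = 100.

Step 2 — fraction explained by component i = λ_i / Σ λ:
  PC1: 47/100 = 0.47
  PC2: 32/100 = 0.32
  PC3: 21/100 = 0.21

Step 3 — cumulative fraction after k components = (λ_1 + ... + λ_k) / Σ λ:
  k = 1: 47/100 = 0.47
  k = 2: (47 + 32)/100 = 79/100 = 0.79
  k = 3: (47 + 32 + 21)/100 = 100/100 = 1

Summary (fraction, with percent):

explained: PC1 0.47 (47%), PC2 0.32 (32%), PC3 0.21 (21%);  cumulative: 0.47, 0.79, 1


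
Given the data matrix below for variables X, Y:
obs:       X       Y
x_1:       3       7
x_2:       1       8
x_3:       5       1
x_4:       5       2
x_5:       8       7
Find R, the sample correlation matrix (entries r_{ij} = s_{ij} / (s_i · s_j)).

Step 1 — column means:
  mean(X) = (3 + 1 + 5 + 5 + 8) / 5 = 22/5 = 4.4
  mean(Y) = (7 + 8 + 1 + 2 + 7) / 5 = 25/5 = 5

Step 2 — sample variances and covariances s[i,j] = (1/(n-1)) · Σ_k (x_{k,i} - mean_i) · (x_{k,j} - mean_j), with n-1 = 4:
  s[X,X] = ((-1.4)·(-1.4) + (-3.4)·(-3.4) + (0.6)·(0.6) + (0.6)·(0.6) + (3.6)·(3.6)) / 4 = 27.2/4 = 6.8
  s[X,Y] = ((-1.4)·(2) + (-3.4)·(3) + (0.6)·(-4) + (0.6)·(-3) + (3.6)·(2)) / 4 = -10/4 = -2.5
  s[Y,Y] = ((2)·(2) + (3)·(3) + (-4)·(-4) + (-3)·(-3) + (2)·(2)) / 4 = 42/4 = 10.5
  Sample standard deviations s_i = √(s[i,i]):
  s(X) = √(6.8) = 2.6077
  s(Y) = √(10.5) = 3.2404

Step 3 — r_{ij} = s_{ij} / (s_i · s_j):
  r[X,X] = 1 (diagonal).
  r[X,Y] = -2.5 / (2.6077 · 3.2404) = -2.5 / 8.4499 = -0.2959
  r[Y,Y] = 1 (diagonal).

R is symmetric with unit diagonal. Assembling:

R = [[1, -0.2959],
 [-0.2959, 1]]


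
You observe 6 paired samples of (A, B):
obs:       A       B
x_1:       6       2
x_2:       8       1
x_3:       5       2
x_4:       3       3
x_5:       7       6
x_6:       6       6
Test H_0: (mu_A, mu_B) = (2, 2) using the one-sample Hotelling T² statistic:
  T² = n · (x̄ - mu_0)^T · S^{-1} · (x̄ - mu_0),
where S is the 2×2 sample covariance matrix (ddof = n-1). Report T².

Step 1 — sample mean vector:
  mean(A) = (6 + 8 + 5 + 3 + 7 + 6) / 6 = 35/6 = 5.8333
  mean(B) = (2 + 1 + 2 + 3 + 6 + 6) / 6 = 20/6 = 3.3333
  x̄ = (5.8333, 3.3333),  deviation x̄ - mu_0 = (5.8333, 3.3333) - (2, 2) = (3.8333, 1.3333).

Step 2 — sample covariance matrix, S[i,j] = (1/(n-1)) · Σ_k (x_{k,i} - mean_i) · (x_{k,j} - mean_j), divisor n-1 = 5:
  S[A,A] = ((0.1667)·(0.1667) + (2.1667)·(2.1667) + (-0.8333)·(-0.8333) + (-2.8333)·(-2.8333) + (1.1667)·(1.1667) + (0.1667)·(0.1667)) / 5 = 14.8333/5 = 2.9667
  S[A,B] = ((0.1667)·(-1.3333) + (2.1667)·(-2.3333) + (-0.8333)·(-1.3333) + (-2.8333)·(-0.3333) + (1.1667)·(2.6667) + (0.1667)·(2.6667)) / 5 = 0.3333/5 = 0.0667
  S[B,B] = ((-1.3333)·(-1.3333) + (-2.3333)·(-2.3333) + (-1.3333)·(-1.3333) + (-0.3333)·(-0.3333) + (2.6667)·(2.6667) + (2.6667)·(2.6667)) / 5 = 23.3333/5 = 4.6667
  S = [[2.9667, 0.0667],
 [0.0667, 4.6667]].

Step 3 — invert S. det(S) = 2.9667·4.6667 - (0.0667)² = 13.84.
  S^{-1} = (1/det) · [[d, -b], [-b, a]] = [[0.3372, -0.0048],
 [-0.0048, 0.2144]].

Step 4 — quadratic form (x̄ - mu_0)^T · S^{-1} · (x̄ - mu_0):
  S^{-1} · (x̄ - mu_0) = (1.2861, 0.2673),
  (x̄ - mu_0)^T · [...] = (3.8333)·(1.2861) + (1.3333)·(0.2673) = 5.2866.

Step 5 — scale by n: T² = 6 · 5.2866 = 31.7197.

T² ≈ 31.7197


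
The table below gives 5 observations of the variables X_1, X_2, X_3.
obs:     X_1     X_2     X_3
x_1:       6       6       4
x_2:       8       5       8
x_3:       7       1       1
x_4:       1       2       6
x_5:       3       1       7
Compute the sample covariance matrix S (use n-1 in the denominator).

Step 1 — column means:
  mean(X_1) = (6 + 8 + 7 + 1 + 3) / 5 = 25/5 = 5
  mean(X_2) = (6 + 5 + 1 + 2 + 1) / 5 = 15/5 = 3
  mean(X_3) = (4 + 8 + 1 + 6 + 7) / 5 = 26/5 = 5.2

Step 2 — sample covariance S[i,j] = (1/(n-1)) · Σ_k (x_{k,i} - mean_i) · (x_{k,j} - mean_j), with n-1 = 4.
  S[X_1,X_1] = ((1)·(1) + (3)·(3) + (2)·(2) + (-4)·(-4) + (-2)·(-2)) / 4 = 34/4 = 8.5
  S[X_1,X_2] = ((1)·(3) + (3)·(2) + (2)·(-2) + (-4)·(-1) + (-2)·(-2)) / 4 = 13/4 = 3.25
  S[X_1,X_3] = ((1)·(-1.2) + (3)·(2.8) + (2)·(-4.2) + (-4)·(0.8) + (-2)·(1.8)) / 4 = -8/4 = -2
  S[X_2,X_2] = ((3)·(3) + (2)·(2) + (-2)·(-2) + (-1)·(-1) + (-2)·(-2)) / 4 = 22/4 = 5.5
  S[X_2,X_3] = ((3)·(-1.2) + (2)·(2.8) + (-2)·(-4.2) + (-1)·(0.8) + (-2)·(1.8)) / 4 = 6/4 = 1.5
  S[X_3,X_3] = ((-1.2)·(-1.2) + (2.8)·(2.8) + (-4.2)·(-4.2) + (0.8)·(0.8) + (1.8)·(1.8)) / 4 = 30.8/4 = 7.7

S is symmetric (S[j,i] = S[i,j]). Assembling:

S = [[8.5, 3.25, -2],
 [3.25, 5.5, 1.5],
 [-2, 1.5, 7.7]]


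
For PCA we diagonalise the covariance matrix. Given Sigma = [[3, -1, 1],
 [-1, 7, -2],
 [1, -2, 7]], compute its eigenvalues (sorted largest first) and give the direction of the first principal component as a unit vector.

Step 1 — characteristic polynomial p(λ) = det(λI - Sigma) = λ³ - tr·λ² + c_1·λ - det, where tr = trace, c_1 = sum of the principal 2×2 minors, det = det(Sigma):
  tr = 3 + 7 + 7 = 17,
  c_1 = (3·7 - (-1)²) + (3·7 - (1)²) + (7·7 - (-2)²) = 20 + 20 + 45 = 85,
  det = 3·(7·7 - (-2)²) - (-1)·((-1)·7 - (-2)·(1)) + (1)·((-1)·(-2) - 7·(1)) = 3·(45) - (-1)·(-5) + (1)·(-5) = 125.
  So p(λ) = λ³ - 17λ² + 85λ - 125.
Step 2 — look for an integer root (rational root theorem: any rational root is an integer divisor of 125). Testing λ = 5:
  p(5) = 125 - 425 + 425 - 125 = 0  ✓
  Dividing out (λ - 5): p(λ) = (λ - 5)(λ² - 12λ + 25).
Step 3 — remaining eigenvalues from the quadratic λ² - 12λ + 25 = 0:
  Δ = 12² - 4·25 = 144 - 100 = 44,  λ = (12 ± √44)/2 = (12 ± 6.6332)/2 ≈ 9.3166 or 2.6834.
  Sorted: λ_1 = 9.3166,  λ_2 = 5,  λ_3 = 2.6834  (check: sum = 17 = tr ✓).

Step 4 — unit eigenvector for λ_1 ≈ 9.3166: v spans the null space of (Sigma - λ_1 I), whose rows are
  r_1 = (-6.3166, -1, 1),  r_2 = (-1, -2.3166, -2),  r_3 = (1, -2, -2.3166).
  v is orthogonal to every row, so take v ∝ r_1 × r_2 = ((-1)·(-2) - (1)·(-2.3166), (1)·(-1) - (-6.3166)·(-2), (-6.3166)·(-2.3166) - (-1)·(-1)) ≈ (4.3166, -13.6332, 13.6332).
  Let u = (4.3166, -13.6332, 13.6332).
  ||u|| = √((4.3166)² + (-13.6332)² + (13.6332)²) = √(390.3642) ≈ 19.7576,  v_1 = u/||u|| ≈ (0.2185, -0.69, 0.69) (||v_1|| = 1).

λ_1 = 9.3166,  λ_2 = 5,  λ_3 = 2.6834;  v_1 ≈ (0.2185, -0.69, 0.69)


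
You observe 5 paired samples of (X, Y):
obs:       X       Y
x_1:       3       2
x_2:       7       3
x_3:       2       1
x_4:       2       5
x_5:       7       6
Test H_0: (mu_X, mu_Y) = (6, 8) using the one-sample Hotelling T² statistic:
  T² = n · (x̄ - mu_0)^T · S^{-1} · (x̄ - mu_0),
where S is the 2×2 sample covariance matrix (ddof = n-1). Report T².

Step 1 — sample mean vector:
  mean(X) = (3 + 7 + 2 + 2 + 7) / 5 = 21/5 = 4.2
  mean(Y) = (2 + 3 + 1 + 5 + 6) / 5 = 17/5 = 3.4
  x̄ = (4.2, 3.4),  deviation x̄ - mu_0 = (4.2, 3.4) - (6, 8) = (-1.8, -4.6).

Step 2 — sample covariance matrix, S[i,j] = (1/(n-1)) · Σ_k (x_{k,i} - mean_i) · (x_{k,j} - mean_j), divisor n-1 = 4:
  S[X,X] = ((-1.2)·(-1.2) + (2.8)·(2.8) + (-2.2)·(-2.2) + (-2.2)·(-2.2) + (2.8)·(2.8)) / 4 = 26.8/4 = 6.7
  S[X,Y] = ((-1.2)·(-1.4) + (2.8)·(-0.4) + (-2.2)·(-2.4) + (-2.2)·(1.6) + (2.8)·(2.6)) / 4 = 9.6/4 = 2.4
  S[Y,Y] = ((-1.4)·(-1.4) + (-0.4)·(-0.4) + (-2.4)·(-2.4) + (1.6)·(1.6) + (2.6)·(2.6)) / 4 = 17.2/4 = 4.3
  S = [[6.7, 2.4],
 [2.4, 4.3]].

Step 3 — invert S. det(S) = 6.7·4.3 - (2.4)² = 23.05.
  S^{-1} = (1/det) · [[d, -b], [-b, a]] = [[0.1866, -0.1041],
 [-0.1041, 0.2907]].

Step 4 — quadratic form (x̄ - mu_0)^T · S^{-1} · (x̄ - mu_0):
  S^{-1} · (x̄ - mu_0) = (0.1432, -1.1497),
  (x̄ - mu_0)^T · [...] = (-1.8)·(0.1432) + (-4.6)·(-1.1497) = 5.0308.

Step 5 — scale by n: T² = 5 · 5.0308 = 25.154.

T² ≈ 25.154


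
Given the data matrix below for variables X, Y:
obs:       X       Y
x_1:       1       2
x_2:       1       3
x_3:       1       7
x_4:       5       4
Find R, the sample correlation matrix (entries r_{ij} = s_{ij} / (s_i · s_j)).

Step 1 — column means:
  mean(X) = (1 + 1 + 1 + 5) / 4 = 8/4 = 2
  mean(Y) = (2 + 3 + 7 + 4) / 4 = 16/4 = 4

Step 2 — sample variances and covariances s[i,j] = (1/(n-1)) · Σ_k (x_{k,i} - mean_i) · (x_{k,j} - mean_j), with n-1 = 3:
  s[X,X] = ((-1)·(-1) + (-1)·(-1) + (-1)·(-1) + (3)·(3)) / 3 = 12/3 = 4
  s[X,Y] = ((-1)·(-2) + (-1)·(-1) + (-1)·(3) + (3)·(0)) / 3 = 0/3 = 0
  s[Y,Y] = ((-2)·(-2) + (-1)·(-1) + (3)·(3) + (0)·(0)) / 3 = 14/3 = 4.6667
  Sample standard deviations s_i = √(s[i,i]):
  s(X) = √(4) = 2
  s(Y) = √(4.6667) = 2.1602

Step 3 — r_{ij} = s_{ij} / (s_i · s_j):
  r[X,X] = 1 (diagonal).
  r[X,Y] = 0 / (2 · 2.1602) = 0 / 4.3205 = 0
  r[Y,Y] = 1 (diagonal).

R is symmetric with unit diagonal. Assembling:

R = [[1, 0],
 [0, 1]]


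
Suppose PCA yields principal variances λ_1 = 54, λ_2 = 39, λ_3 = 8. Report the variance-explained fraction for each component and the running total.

Step 1 — total variance = trace(Sigma) = Σ λ_i = 54 + 39 + 8 = 101.

Step 2 — fraction explained by component i = λ_i / Σ λ:
  PC1: 54/101 = 0.5347
  PC2: 39/101 = 0.3861
  PC3: 8/101 = 0.0792

Step 3 — cumulative fraction after k components = (λ_1 + ... + λ_k) / Σ λ:
  k = 1: 54/101 = 0.5347
  k = 2: (54 + 39)/101 = 93/101 = 0.9208
  k = 3: (54 + 39 + 8)/101 = 101/101 = 1

Summary (fraction, with percent):

explained: PC1 0.5347 (53.47%), PC2 0.3861 (38.61%), PC3 0.0792 (7.92%);  cumulative: 0.5347, 0.9208, 1


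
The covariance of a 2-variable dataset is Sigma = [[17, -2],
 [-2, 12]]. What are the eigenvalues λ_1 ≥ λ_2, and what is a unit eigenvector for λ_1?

Step 1 — characteristic polynomial of 2×2 Sigma:
  det(Sigma - λI) = λ² - trace · λ + det = 0.
  trace = 17 + 12 = 29, det = 17·12 - (-2)² = 200.
Step 2 — discriminant:
  Δ = trace² - 4·det = 841 - 800 = 41.
Step 3 — eigenvalues:
  λ = (trace ± √Δ)/2 = (29 ± 6.4031)/2,
  λ_1 = 17.7016,  λ_2 = 11.2984.

Step 4 — unit eigenvector for λ_1: solve (Sigma - λ_1 I)v = 0. First row:
  (17 - 17.7016)·v_x + (-2)·v_y = 0, i.e. (-0.7016)·v_x + (-2)·v_y = 0,
  so v ∝ (b, λ_1 - a) = (-2, 0.7016); multiply by -1 so the first entry is positive: u = (2, -0.7016).
  ||u|| = √((2)² + (-0.7016)²) = √(4.4922) ≈ 2.1195,
  v_1 = u/||u|| ≈ (0.9436, -0.331) (||v_1|| = 1).

λ_1 = 17.7016,  λ_2 = 11.2984;  v_1 ≈ (0.9436, -0.331)


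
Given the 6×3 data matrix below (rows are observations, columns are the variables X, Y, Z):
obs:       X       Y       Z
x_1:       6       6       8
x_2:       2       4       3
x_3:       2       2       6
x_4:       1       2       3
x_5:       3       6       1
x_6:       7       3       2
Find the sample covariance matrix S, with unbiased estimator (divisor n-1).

Step 1 — column means:
  mean(X) = (6 + 2 + 2 + 1 + 3 + 7) / 6 = 21/6 = 3.5
  mean(Y) = (6 + 4 + 2 + 2 + 6 + 3) / 6 = 23/6 = 3.8333
  mean(Z) = (8 + 3 + 6 + 3 + 1 + 2) / 6 = 23/6 = 3.8333

Step 2 — sample covariance S[i,j] = (1/(n-1)) · Σ_k (x_{k,i} - mean_i) · (x_{k,j} - mean_j), with n-1 = 5.
  S[X,X] = ((2.5)·(2.5) + (-1.5)·(-1.5) + (-1.5)·(-1.5) + (-2.5)·(-2.5) + (-0.5)·(-0.5) + (3.5)·(3.5)) / 5 = 29.5/5 = 5.9
  S[X,Y] = ((2.5)·(2.1667) + (-1.5)·(0.1667) + (-1.5)·(-1.8333) + (-2.5)·(-1.8333) + (-0.5)·(2.1667) + (3.5)·(-0.8333)) / 5 = 8.5/5 = 1.7
  S[X,Z] = ((2.5)·(4.1667) + (-1.5)·(-0.8333) + (-1.5)·(2.1667) + (-2.5)·(-0.8333) + (-0.5)·(-2.8333) + (3.5)·(-1.8333)) / 5 = 5.5/5 = 1.1
  S[Y,Y] = ((2.1667)·(2.1667) + (0.1667)·(0.1667) + (-1.8333)·(-1.8333) + (-1.8333)·(-1.8333) + (2.1667)·(2.1667) + (-0.8333)·(-0.8333)) / 5 = 16.8333/5 = 3.3667
  S[Y,Z] = ((2.1667)·(4.1667) + (0.1667)·(-0.8333) + (-1.8333)·(2.1667) + (-1.8333)·(-0.8333) + (2.1667)·(-2.8333) + (-0.8333)·(-1.8333)) / 5 = 1.8333/5 = 0.3667
  S[Z,Z] = ((4.1667)·(4.1667) + (-0.8333)·(-0.8333) + (2.1667)·(2.1667) + (-0.8333)·(-0.8333) + (-2.8333)·(-2.8333) + (-1.8333)·(-1.8333)) / 5 = 34.8333/5 = 6.9667

S is symmetric (S[j,i] = S[i,j]). Assembling:

S = [[5.9, 1.7, 1.1],
 [1.7, 3.3667, 0.3667],
 [1.1, 0.3667, 6.9667]]


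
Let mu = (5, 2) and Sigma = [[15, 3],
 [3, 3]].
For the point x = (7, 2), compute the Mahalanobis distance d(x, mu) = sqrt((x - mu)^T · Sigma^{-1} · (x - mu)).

Step 1 — centre the observation: (x - mu) = (2, 0).

Step 2 — invert Sigma. det(Sigma) = 15·3 - (3)² = 36.
  Sigma^{-1} = (1/det) · [[d, -b], [-b, a]] = [[0.0833, -0.0833],
 [-0.0833, 0.4167]].

Step 3 — form the quadratic (x - mu)^T · Sigma^{-1} · (x - mu):
  Sigma^{-1} · (x - mu) = (0.1667, -0.1667).
  (x - mu)^T · [Sigma^{-1} · (x - mu)] = (2)·(0.1667) + (0)·(-0.1667) = 0.3333.

Step 4 — take square root: d = √(0.3333) ≈ 0.5774.

d(x, mu) = √(0.3333) ≈ 0.5774


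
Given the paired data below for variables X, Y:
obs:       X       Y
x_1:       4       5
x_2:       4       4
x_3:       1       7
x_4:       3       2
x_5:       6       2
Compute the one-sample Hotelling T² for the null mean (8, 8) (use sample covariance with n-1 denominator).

Step 1 — sample mean vector:
  mean(X) = (4 + 4 + 1 + 3 + 6) / 5 = 18/5 = 3.6
  mean(Y) = (5 + 4 + 7 + 2 + 2) / 5 = 20/5 = 4
  x̄ = (3.6, 4),  deviation x̄ - mu_0 = (3.6, 4) - (8, 8) = (-4.4, -4).

Step 2 — sample covariance matrix, S[i,j] = (1/(n-1)) · Σ_k (x_{k,i} - mean_i) · (x_{k,j} - mean_j), divisor n-1 = 4:
  S[X,X] = ((0.4)·(0.4) + (0.4)·(0.4) + (-2.6)·(-2.6) + (-0.6)·(-0.6) + (2.4)·(2.4)) / 4 = 13.2/4 = 3.3
  S[X,Y] = ((0.4)·(1) + (0.4)·(0) + (-2.6)·(3) + (-0.6)·(-2) + (2.4)·(-2)) / 4 = -11/4 = -2.75
  S[Y,Y] = ((1)·(1) + (0)·(0) + (3)·(3) + (-2)·(-2) + (-2)·(-2)) / 4 = 18/4 = 4.5
  S = [[3.3, -2.75],
 [-2.75, 4.5]].

Step 3 — invert S. det(S) = 3.3·4.5 - (-2.75)² = 7.2875.
  S^{-1} = (1/det) · [[d, -b], [-b, a]] = [[0.6175, 0.3774],
 [0.3774, 0.4528]].

Step 4 — quadratic form (x̄ - mu_0)^T · S^{-1} · (x̄ - mu_0):
  S^{-1} · (x̄ - mu_0) = (-4.2264, -3.4717),
  (x̄ - mu_0)^T · [...] = (-4.4)·(-4.2264) + (-4)·(-3.4717) = 32.483.

Step 5 — scale by n: T² = 5 · 32.483 = 162.4151.

T² ≈ 162.4151


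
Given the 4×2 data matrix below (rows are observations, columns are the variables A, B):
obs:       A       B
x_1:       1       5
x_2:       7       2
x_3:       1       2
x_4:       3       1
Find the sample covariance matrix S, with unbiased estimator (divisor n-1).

Step 1 — column means:
  mean(A) = (1 + 7 + 1 + 3) / 4 = 12/4 = 3
  mean(B) = (5 + 2 + 2 + 1) / 4 = 10/4 = 2.5

Step 2 — sample covariance S[i,j] = (1/(n-1)) · Σ_k (x_{k,i} - mean_i) · (x_{k,j} - mean_j), with n-1 = 3.
  S[A,A] = ((-2)·(-2) + (4)·(4) + (-2)·(-2) + (0)·(0)) / 3 = 24/3 = 8
  S[A,B] = ((-2)·(2.5) + (4)·(-0.5) + (-2)·(-0.5) + (0)·(-1.5)) / 3 = -6/3 = -2
  S[B,B] = ((2.5)·(2.5) + (-0.5)·(-0.5) + (-0.5)·(-0.5) + (-1.5)·(-1.5)) / 3 = 9/3 = 3

S is symmetric (S[j,i] = S[i,j]). Assembling:

S = [[8, -2],
 [-2, 3]]


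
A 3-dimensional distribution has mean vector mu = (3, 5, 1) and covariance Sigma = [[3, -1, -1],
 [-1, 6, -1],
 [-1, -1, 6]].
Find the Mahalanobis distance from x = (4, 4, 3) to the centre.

Step 1 — centre the observation: (x - mu) = (1, -1, 2).

Step 2 — invert Sigma (cofactor / det for 3×3, or solve directly):
  Sigma^{-1} = [[0.3846, 0.0769, 0.0769],
 [0.0769, 0.1868, 0.044],
 [0.0769, 0.044, 0.1868]].

Step 3 — form the quadratic (x - mu)^T · Sigma^{-1} · (x - mu):
  Sigma^{-1} · (x - mu) = (0.4615, -0.022, 0.4066).
  (x - mu)^T · [Sigma^{-1} · (x - mu)] = (1)·(0.4615) + (-1)·(-0.022) + (2)·(0.4066) = 1.2967.

Step 4 — take square root: d = √(1.2967) ≈ 1.1387.

d(x, mu) = √(1.2967) ≈ 1.1387


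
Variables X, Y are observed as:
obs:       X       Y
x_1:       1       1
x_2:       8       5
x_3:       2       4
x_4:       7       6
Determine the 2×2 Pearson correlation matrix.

Step 1 — column means:
  mean(X) = (1 + 8 + 2 + 7) / 4 = 18/4 = 4.5
  mean(Y) = (1 + 5 + 4 + 6) / 4 = 16/4 = 4

Step 2 — sample variances and covariances s[i,j] = (1/(n-1)) · Σ_k (x_{k,i} - mean_i) · (x_{k,j} - mean_j), with n-1 = 3:
  s[X,X] = ((-3.5)·(-3.5) + (3.5)·(3.5) + (-2.5)·(-2.5) + (2.5)·(2.5)) / 3 = 37/3 = 12.3333
  s[X,Y] = ((-3.5)·(-3) + (3.5)·(1) + (-2.5)·(0) + (2.5)·(2)) / 3 = 19/3 = 6.3333
  s[Y,Y] = ((-3)·(-3) + (1)·(1) + (0)·(0) + (2)·(2)) / 3 = 14/3 = 4.6667
  Sample standard deviations s_i = √(s[i,i]):
  s(X) = √(12.3333) = 3.5119
  s(Y) = √(4.6667) = 2.1602

Step 3 — r_{ij} = s_{ij} / (s_i · s_j):
  r[X,X] = 1 (diagonal).
  r[X,Y] = 6.3333 / (3.5119 · 2.1602) = 6.3333 / 7.5865 = 0.8348
  r[Y,Y] = 1 (diagonal).

R is symmetric with unit diagonal. Assembling:

R = [[1, 0.8348],
 [0.8348, 1]]


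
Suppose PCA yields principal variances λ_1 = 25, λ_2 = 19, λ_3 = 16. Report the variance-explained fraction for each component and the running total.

Step 1 — total variance = trace(Sigma) = Σ λ_i = 25 + 19 + 16 = 60.

Step 2 — fraction explained by component i = λ_i / Σ λ:
  PC1: 25/60 = 0.4167
  PC2: 19/60 = 0.3167
  PC3: 16/60 = 0.2667

Step 3 — cumulative fraction after k components = (λ_1 + ... + λ_k) / Σ λ:
  k = 1: 25/60 = 0.4167
  k = 2: (25 + 19)/60 = 44/60 = 0.7333
  k = 3: (25 + 19 + 16)/60 = 60/60 = 1

Summary (fraction, with percent):

explained: PC1 0.4167 (41.67%), PC2 0.3167 (31.67%), PC3 0.2667 (26.67%);  cumulative: 0.4167, 0.7333, 1


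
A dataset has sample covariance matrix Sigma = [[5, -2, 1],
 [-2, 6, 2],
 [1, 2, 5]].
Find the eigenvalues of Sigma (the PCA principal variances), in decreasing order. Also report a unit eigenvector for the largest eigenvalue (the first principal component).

Step 1 — characteristic polynomial p(λ) = det(λI - Sigma) = λ³ - tr·λ² + c_1·λ - det, where tr = trace, c_1 = sum of the principal 2×2 minors, det = det(Sigma):
  tr = 5 + 6 + 5 = 16,
  c_1 = (5·6 - (-2)²) + (5·5 - (1)²) + (6·5 - (2)²) = 26 + 24 + 26 = 76,
  det = 5·(6·5 - (2)²) - (-2)·((-2)·5 - (2)·(1)) + (1)·((-2)·(2) - 6·(1)) = 5·(26) - (-2)·(-12) + (1)·(-10) = 96.
  So p(λ) = λ³ - 16λ² + 76λ - 96.
Step 2 — look for an integer root (rational root theorem: any rational root is an integer divisor of 96). Testing λ = 2:
  p(2) = 8 - 64 + 152 - 96 = 0  ✓
  Dividing out (λ - 2): p(λ) = (λ - 2)(λ² - 14λ + 48).
Step 3 — remaining eigenvalues from the quadratic λ² - 14λ + 48 = 0:
  Δ = 14² - 4·48 = 196 - 192 = 4,  λ = (14 ± √4)/2 = (14 ± 2)/2 = 8 or 6.
  Sorted: λ_1 = 8,  λ_2 = 6,  λ_3 = 2  (check: sum = 16 = tr ✓).

Step 4 — unit eigenvector for λ_1 = 8: v spans the null space of (Sigma - λ_1 I), whose rows are
  r_1 = (-3, -2, 1),  r_2 = (-2, -2, 2),  r_3 = (1, 2, -3).
  v is orthogonal to every row, so take v ∝ r_1 × r_2 = ((-2)·(2) - (1)·(-2), (1)·(-2) - (-3)·(2), (-3)·(-2) - (-2)·(-2)) = (-2, 4, 2).
  Rescale (divide by 2; multiply by -1 so the first nonzero entry is positive): u = (1, -2, -1).
  ||u|| = √((1)² + (-2)² + (-1)²) = √(6) ≈ 2.4495,  v_1 = u/||u|| ≈ (0.4082, -0.8165, -0.4082) (||v_1|| = 1).

λ_1 = 8,  λ_2 = 6,  λ_3 = 2;  v_1 ≈ (0.4082, -0.8165, -0.4082)


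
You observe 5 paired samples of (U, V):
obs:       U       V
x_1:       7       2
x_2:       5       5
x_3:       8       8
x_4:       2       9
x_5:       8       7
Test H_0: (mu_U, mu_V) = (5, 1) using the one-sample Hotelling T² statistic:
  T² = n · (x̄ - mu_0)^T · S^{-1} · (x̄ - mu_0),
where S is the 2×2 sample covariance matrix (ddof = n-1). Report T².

Step 1 — sample mean vector:
  mean(U) = (7 + 5 + 8 + 2 + 8) / 5 = 30/5 = 6
  mean(V) = (2 + 5 + 8 + 9 + 7) / 5 = 31/5 = 6.2
  x̄ = (6, 6.2),  deviation x̄ - mu_0 = (6, 6.2) - (5, 1) = (1, 5.2).

Step 2 — sample covariance matrix, S[i,j] = (1/(n-1)) · Σ_k (x_{k,i} - mean_i) · (x_{k,j} - mean_j), divisor n-1 = 4:
  S[U,U] = ((1)·(1) + (-1)·(-1) + (2)·(2) + (-4)·(-4) + (2)·(2)) / 4 = 26/4 = 6.5
  S[U,V] = ((1)·(-4.2) + (-1)·(-1.2) + (2)·(1.8) + (-4)·(2.8) + (2)·(0.8)) / 4 = -9/4 = -2.25
  S[V,V] = ((-4.2)·(-4.2) + (-1.2)·(-1.2) + (1.8)·(1.8) + (2.8)·(2.8) + (0.8)·(0.8)) / 4 = 30.8/4 = 7.7
  S = [[6.5, -2.25],
 [-2.25, 7.7]].

Step 3 — invert S. det(S) = 6.5·7.7 - (-2.25)² = 44.9875.
  S^{-1} = (1/det) · [[d, -b], [-b, a]] = [[0.1712, 0.05],
 [0.05, 0.1445]].

Step 4 — quadratic form (x̄ - mu_0)^T · S^{-1} · (x̄ - mu_0):
  S^{-1} · (x̄ - mu_0) = (0.4312, 0.8013),
  (x̄ - mu_0)^T · [...] = (1)·(0.4312) + (5.2)·(0.8013) = 4.5982.

Step 5 — scale by n: T² = 5 · 4.5982 = 22.9908.

T² ≈ 22.9908


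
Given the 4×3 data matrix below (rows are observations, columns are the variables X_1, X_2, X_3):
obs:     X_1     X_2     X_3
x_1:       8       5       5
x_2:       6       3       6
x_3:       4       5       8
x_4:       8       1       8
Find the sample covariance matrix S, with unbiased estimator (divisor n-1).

Step 1 — column means:
  mean(X_1) = (8 + 6 + 4 + 8) / 4 = 26/4 = 6.5
  mean(X_2) = (5 + 3 + 5 + 1) / 4 = 14/4 = 3.5
  mean(X_3) = (5 + 6 + 8 + 8) / 4 = 27/4 = 6.75

Step 2 — sample covariance S[i,j] = (1/(n-1)) · Σ_k (x_{k,i} - mean_i) · (x_{k,j} - mean_j), with n-1 = 3.
  S[X_1,X_1] = ((1.5)·(1.5) + (-0.5)·(-0.5) + (-2.5)·(-2.5) + (1.5)·(1.5)) / 3 = 11/3 = 3.6667
  S[X_1,X_2] = ((1.5)·(1.5) + (-0.5)·(-0.5) + (-2.5)·(1.5) + (1.5)·(-2.5)) / 3 = -5/3 = -1.6667
  S[X_1,X_3] = ((1.5)·(-1.75) + (-0.5)·(-0.75) + (-2.5)·(1.25) + (1.5)·(1.25)) / 3 = -3.5/3 = -1.1667
  S[X_2,X_2] = ((1.5)·(1.5) + (-0.5)·(-0.5) + (1.5)·(1.5) + (-2.5)·(-2.5)) / 3 = 11/3 = 3.6667
  S[X_2,X_3] = ((1.5)·(-1.75) + (-0.5)·(-0.75) + (1.5)·(1.25) + (-2.5)·(1.25)) / 3 = -3.5/3 = -1.1667
  S[X_3,X_3] = ((-1.75)·(-1.75) + (-0.75)·(-0.75) + (1.25)·(1.25) + (1.25)·(1.25)) / 3 = 6.75/3 = 2.25

S is symmetric (S[j,i] = S[i,j]). Assembling:

S = [[3.6667, -1.6667, -1.1667],
 [-1.6667, 3.6667, -1.1667],
 [-1.1667, -1.1667, 2.25]]


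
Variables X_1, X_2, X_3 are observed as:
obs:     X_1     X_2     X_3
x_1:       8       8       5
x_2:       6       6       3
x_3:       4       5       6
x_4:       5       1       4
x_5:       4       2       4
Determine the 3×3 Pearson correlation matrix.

Step 1 — column means:
  mean(X_1) = (8 + 6 + 4 + 5 + 4) / 5 = 27/5 = 5.4
  mean(X_2) = (8 + 6 + 5 + 1 + 2) / 5 = 22/5 = 4.4
  mean(X_3) = (5 + 3 + 6 + 4 + 4) / 5 = 22/5 = 4.4

Step 2 — sample variances and covariances s[i,j] = (1/(n-1)) · Σ_k (x_{k,i} - mean_i) · (x_{k,j} - mean_j), with n-1 = 4:
  s[X_1,X_1] = ((2.6)·(2.6) + (0.6)·(0.6) + (-1.4)·(-1.4) + (-0.4)·(-0.4) + (-1.4)·(-1.4)) / 4 = 11.2/4 = 2.8
  s[X_1,X_2] = ((2.6)·(3.6) + (0.6)·(1.6) + (-1.4)·(0.6) + (-0.4)·(-3.4) + (-1.4)·(-2.4)) / 4 = 14.2/4 = 3.55
  s[X_1,X_3] = ((2.6)·(0.6) + (0.6)·(-1.4) + (-1.4)·(1.6) + (-0.4)·(-0.4) + (-1.4)·(-0.4)) / 4 = -0.8/4 = -0.2
  s[X_2,X_2] = ((3.6)·(3.6) + (1.6)·(1.6) + (0.6)·(0.6) + (-3.4)·(-3.4) + (-2.4)·(-2.4)) / 4 = 33.2/4 = 8.3
  s[X_2,X_3] = ((3.6)·(0.6) + (1.6)·(-1.4) + (0.6)·(1.6) + (-3.4)·(-0.4) + (-2.4)·(-0.4)) / 4 = 3.2/4 = 0.8
  s[X_3,X_3] = ((0.6)·(0.6) + (-1.4)·(-1.4) + (1.6)·(1.6) + (-0.4)·(-0.4) + (-0.4)·(-0.4)) / 4 = 5.2/4 = 1.3
  Sample standard deviations s_i = √(s[i,i]):
  s(X_1) = √(2.8) = 1.6733
  s(X_2) = √(8.3) = 2.881
  s(X_3) = √(1.3) = 1.1402

Step 3 — r_{ij} = s_{ij} / (s_i · s_j):
  r[X_1,X_1] = 1 (diagonal).
  r[X_1,X_2] = 3.55 / (1.6733 · 2.881) = 3.55 / 4.8208 = 0.7364
  r[X_1,X_3] = -0.2 / (1.6733 · 1.1402) = -0.2 / 1.9079 = -0.1048
  r[X_2,X_2] = 1 (diagonal).
  r[X_2,X_3] = 0.8 / (2.881 · 1.1402) = 0.8 / 3.2848 = 0.2435
  r[X_3,X_3] = 1 (diagonal).

R is symmetric with unit diagonal. Assembling:

R = [[1, 0.7364, -0.1048],
 [0.7364, 1, 0.2435],
 [-0.1048, 0.2435, 1]]


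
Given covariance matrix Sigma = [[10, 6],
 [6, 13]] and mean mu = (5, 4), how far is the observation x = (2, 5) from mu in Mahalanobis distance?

Step 1 — centre the observation: (x - mu) = (-3, 1).

Step 2 — invert Sigma. det(Sigma) = 10·13 - (6)² = 94.
  Sigma^{-1} = (1/det) · [[d, -b], [-b, a]] = [[0.1383, -0.0638],
 [-0.0638, 0.1064]].

Step 3 — form the quadratic (x - mu)^T · Sigma^{-1} · (x - mu):
  Sigma^{-1} · (x - mu) = (-0.4787, 0.2979).
  (x - mu)^T · [Sigma^{-1} · (x - mu)] = (-3)·(-0.4787) + (1)·(0.2979) = 1.734.

Step 4 — take square root: d = √(1.734) ≈ 1.3168.

d(x, mu) = √(1.734) ≈ 1.3168


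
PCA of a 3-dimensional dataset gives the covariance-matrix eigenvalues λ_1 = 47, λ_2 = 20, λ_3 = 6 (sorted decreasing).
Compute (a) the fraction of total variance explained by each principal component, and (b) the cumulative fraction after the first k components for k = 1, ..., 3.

Step 1 — total variance = trace(Sigma) = Σ λ_i = 47 + 20 + 6 = 73.

Step 2 — fraction explained by component i = λ_i / Σ λ:
  PC1: 47/73 = 0.6438
  PC2: 20/73 = 0.274
  PC3: 6/73 = 0.0822

Step 3 — cumulative fraction after k components = (λ_1 + ... + λ_k) / Σ λ:
  k = 1: 47/73 = 0.6438
  k = 2: (47 + 20)/73 = 67/73 = 0.9178
  k = 3: (47 + 20 + 6)/73 = 73/73 = 1

Summary (fraction, with percent):

explained: PC1 0.6438 (64.38%), PC2 0.274 (27.4%), PC3 0.0822 (8.22%);  cumulative: 0.6438, 0.9178, 1


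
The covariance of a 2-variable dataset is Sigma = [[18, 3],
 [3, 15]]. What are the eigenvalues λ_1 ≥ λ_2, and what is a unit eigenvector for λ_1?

Step 1 — characteristic polynomial of 2×2 Sigma:
  det(Sigma - λI) = λ² - trace · λ + det = 0.
  trace = 18 + 15 = 33, det = 18·15 - (3)² = 261.
Step 2 — discriminant:
  Δ = trace² - 4·det = 1089 - 1044 = 45.
Step 3 — eigenvalues:
  λ = (trace ± √Δ)/2 = (33 ± 6.7082)/2,
  λ_1 = 19.8541,  λ_2 = 13.1459.

Step 4 — unit eigenvector for λ_1: solve (Sigma - λ_1 I)v = 0. First row:
  (18 - 19.8541)·v_x + (3)·v_y = 0, i.e. (-1.8541)·v_x + (3)·v_y = 0,
  so v ∝ (b, λ_1 - a) = (3, 1.8541) = u.
  ||u|| = √((3)² + (1.8541)²) = √(12.4377) ≈ 3.5267,
  v_1 = u/||u|| ≈ (0.8507, 0.5257) (||v_1|| = 1).

λ_1 = 19.8541,  λ_2 = 13.1459;  v_1 ≈ (0.8507, 0.5257)


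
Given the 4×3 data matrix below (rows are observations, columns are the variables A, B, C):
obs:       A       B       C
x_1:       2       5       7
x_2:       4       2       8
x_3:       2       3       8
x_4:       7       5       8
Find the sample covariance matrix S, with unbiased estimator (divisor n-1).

Step 1 — column means:
  mean(A) = (2 + 4 + 2 + 7) / 4 = 15/4 = 3.75
  mean(B) = (5 + 2 + 3 + 5) / 4 = 15/4 = 3.75
  mean(C) = (7 + 8 + 8 + 8) / 4 = 31/4 = 7.75

Step 2 — sample covariance S[i,j] = (1/(n-1)) · Σ_k (x_{k,i} - mean_i) · (x_{k,j} - mean_j), with n-1 = 3.
  S[A,A] = ((-1.75)·(-1.75) + (0.25)·(0.25) + (-1.75)·(-1.75) + (3.25)·(3.25)) / 3 = 16.75/3 = 5.5833
  S[A,B] = ((-1.75)·(1.25) + (0.25)·(-1.75) + (-1.75)·(-0.75) + (3.25)·(1.25)) / 3 = 2.75/3 = 0.9167
  S[A,C] = ((-1.75)·(-0.75) + (0.25)·(0.25) + (-1.75)·(0.25) + (3.25)·(0.25)) / 3 = 1.75/3 = 0.5833
  S[B,B] = ((1.25)·(1.25) + (-1.75)·(-1.75) + (-0.75)·(-0.75) + (1.25)·(1.25)) / 3 = 6.75/3 = 2.25
  S[B,C] = ((1.25)·(-0.75) + (-1.75)·(0.25) + (-0.75)·(0.25) + (1.25)·(0.25)) / 3 = -1.25/3 = -0.4167
  S[C,C] = ((-0.75)·(-0.75) + (0.25)·(0.25) + (0.25)·(0.25) + (0.25)·(0.25)) / 3 = 0.75/3 = 0.25

S is symmetric (S[j,i] = S[i,j]). Assembling:

S = [[5.5833, 0.9167, 0.5833],
 [0.9167, 2.25, -0.4167],
 [0.5833, -0.4167, 0.25]]


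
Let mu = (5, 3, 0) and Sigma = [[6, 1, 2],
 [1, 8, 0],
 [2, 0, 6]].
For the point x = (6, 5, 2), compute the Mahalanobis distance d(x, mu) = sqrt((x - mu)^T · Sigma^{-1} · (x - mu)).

Step 1 — centre the observation: (x - mu) = (1, 2, 2).

Step 2 — invert Sigma (cofactor / det for 3×3, or solve directly):
  Sigma^{-1} = [[0.192, -0.024, -0.064],
 [-0.024, 0.128, 0.008],
 [-0.064, 0.008, 0.188]].

Step 3 — form the quadratic (x - mu)^T · Sigma^{-1} · (x - mu):
  Sigma^{-1} · (x - mu) = (0.016, 0.248, 0.328).
  (x - mu)^T · [Sigma^{-1} · (x - mu)] = (1)·(0.016) + (2)·(0.248) + (2)·(0.328) = 1.168.

Step 4 — take square root: d = √(1.168) ≈ 1.0807.

d(x, mu) = √(1.168) ≈ 1.0807


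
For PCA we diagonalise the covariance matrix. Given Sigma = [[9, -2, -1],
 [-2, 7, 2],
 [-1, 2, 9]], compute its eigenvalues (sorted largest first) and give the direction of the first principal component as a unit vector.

Step 1 — characteristic polynomial p(λ) = det(λI - Sigma) = λ³ - tr·λ² + c_1·λ - det, where tr = trace, c_1 = sum of the principal 2×2 minors, det = det(Sigma):
  tr = 9 + 7 + 9 = 25,
  c_1 = (9·7 - (-2)²) + (9·9 - (-1)²) + (7·9 - (2)²) = 59 + 80 + 59 = 198,
  det = 9·(7·9 - (2)²) - (-2)·((-2)·9 - (2)·(-1)) + (-1)·((-2)·(2) - 7·(-1)) = 9·(59) - (-2)·(-16) + (-1)·(3) = 496.
  So p(λ) = λ³ - 25λ² + 198λ - 496.
Step 2 — look for an integer root (rational root theorem: any rational root is an integer divisor of 496). Testing λ = 8:
  p(8) = 512 - 1600 + 1584 - 496 = 0  ✓
  Dividing out (λ - 8): p(λ) = (λ - 8)(λ² - 17λ + 62).
Step 3 — remaining eigenvalues from the quadratic λ² - 17λ + 62 = 0:
  Δ = 17² - 4·62 = 289 - 248 = 41,  λ = (17 ± √41)/2 = (17 ± 6.4031)/2 ≈ 11.7016 or 5.2984.
  Sorted: λ_1 = 11.7016,  λ_2 = 8,  λ_3 = 5.2984  (check: sum = 25 = tr ✓).

Step 4 — unit eigenvector for λ_1 ≈ 11.7016: v spans the null space of (Sigma - λ_1 I), whose rows are
  r_1 = (-2.7016, -2, -1),  r_2 = (-2, -4.7016, 2),  r_3 = (-1, 2, -2.7016).
  v is orthogonal to every row, so take v ∝ r_1 × r_2 = ((-2)·(2) - (-1)·(-4.7016), (-1)·(-2) - (-2.7016)·(2), (-2.7016)·(-4.7016) - (-2)·(-2)) ≈ (-8.7016, 7.4031, 8.7016).
  Rescale (multiply by -1 so the first nonzero entry is positive): u = (8.7016, -7.4031, -8.7016).
  ||u|| = √((8.7016)² + (-7.4031)² + (-8.7016)²) = √(206.2406) ≈ 14.3611,  v_1 = u/||u|| ≈ (0.6059, -0.5155, -0.6059) (||v_1|| = 1).

λ_1 = 11.7016,  λ_2 = 8,  λ_3 = 5.2984;  v_1 ≈ (0.6059, -0.5155, -0.6059)
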